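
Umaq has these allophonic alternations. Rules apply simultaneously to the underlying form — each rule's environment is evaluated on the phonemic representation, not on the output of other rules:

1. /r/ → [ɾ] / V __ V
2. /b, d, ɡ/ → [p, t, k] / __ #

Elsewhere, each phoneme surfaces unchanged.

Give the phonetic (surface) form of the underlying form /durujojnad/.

[duɾujojnat]

/d/ — word-initial; rule 2 does not apply here → [d].
/u/ (between /d/ and /r/): no rule targets it → [u].
/r/ (between /u/ and /u/) occurs between two vowels → [ɾ] by rule 1.
/u/ stays [u].
/j/ (between /u/ and /o/) is unaffected → [j].
/o/ (between /j/ and /j/) is unaffected → [o].
/j/ (between /o/ and /n/): no rule targets it → [j].
/n/ (between /j/ and /a/): no rule targets it → [n].
/a/ (between /n/ and /d/) is unaffected → [a].
Rule 2 applies to /d/ (word-final: word-finally) → [t].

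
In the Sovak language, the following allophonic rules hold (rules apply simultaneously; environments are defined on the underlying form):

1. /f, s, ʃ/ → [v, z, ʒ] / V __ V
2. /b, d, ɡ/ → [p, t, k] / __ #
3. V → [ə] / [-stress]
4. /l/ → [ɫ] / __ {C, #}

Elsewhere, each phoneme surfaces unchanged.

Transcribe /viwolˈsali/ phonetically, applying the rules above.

/i/ (between /v/ and /w/) occurs in an unstressed syllable → [ə] by rule 3.
/o/ (between /w/ and /l/) occurs in an unstressed syllable → [ə] by rule 3.
/l/ meets the environment for rule 4 (word-finally or immediately before a consonant) → [ɫ].
/s/ (between /l/ and /a/) fails the environment for rule 1, so it stays [s].
/a/ — between /s/ and /l/; rule 3 does not apply here → [a].
/l/ — between /a/ and /i/; rule 4 does not apply here → [l].
Rule 3 applies to /i/ (word-final: in an unstressed syllable) → [ə].

[vəwəɫˈsalə]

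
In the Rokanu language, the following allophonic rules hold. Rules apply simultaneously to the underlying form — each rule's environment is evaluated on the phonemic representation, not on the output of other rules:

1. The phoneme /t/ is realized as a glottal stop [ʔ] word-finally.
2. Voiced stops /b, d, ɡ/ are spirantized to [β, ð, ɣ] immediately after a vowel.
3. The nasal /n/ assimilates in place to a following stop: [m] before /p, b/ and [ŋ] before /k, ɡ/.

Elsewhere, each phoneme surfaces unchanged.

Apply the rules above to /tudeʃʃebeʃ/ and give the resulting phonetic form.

/t/ — word-initial; rule 1 does not apply here → [t].
/d/ (between /u/ and /e/): immediately after a vowel, so rule 2 applies → [ð].
/b/ (between /e/ and /e/): immediately after a vowel, so rule 2 applies → [β].

[tuðeʃʃeβeʃ]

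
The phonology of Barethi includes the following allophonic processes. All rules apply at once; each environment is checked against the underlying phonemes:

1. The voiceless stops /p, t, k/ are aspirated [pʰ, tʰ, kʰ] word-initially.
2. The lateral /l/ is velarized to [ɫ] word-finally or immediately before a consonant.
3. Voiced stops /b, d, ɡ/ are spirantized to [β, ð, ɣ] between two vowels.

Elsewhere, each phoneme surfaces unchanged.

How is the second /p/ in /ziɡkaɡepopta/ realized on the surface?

/p/ (between /o/ and /t/) fails the environment for rule 1, so it stays [p].

[p]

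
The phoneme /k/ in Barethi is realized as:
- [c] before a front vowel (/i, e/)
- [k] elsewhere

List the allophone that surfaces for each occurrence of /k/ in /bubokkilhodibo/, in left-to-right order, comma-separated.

[k], [c]

Occurrence 1 (position 5): no conditioning environment matches → elsewhere allophone [k].
Occurrence 2 (position 6): before a front vowel (/i, e/) → [c].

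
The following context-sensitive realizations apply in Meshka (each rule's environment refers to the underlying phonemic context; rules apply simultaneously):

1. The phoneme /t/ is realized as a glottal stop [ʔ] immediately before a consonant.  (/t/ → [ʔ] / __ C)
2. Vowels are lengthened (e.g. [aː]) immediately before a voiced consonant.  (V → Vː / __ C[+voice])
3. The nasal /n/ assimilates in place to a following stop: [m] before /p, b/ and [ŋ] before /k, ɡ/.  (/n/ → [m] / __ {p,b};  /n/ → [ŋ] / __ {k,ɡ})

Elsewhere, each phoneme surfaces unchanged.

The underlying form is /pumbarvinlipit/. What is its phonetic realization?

[puːmbaːrviːnlipit]

/p/ (word-initial): no rule targets it → [p].
/u/ — between /p/ and /m/, before a voiced consonant — surfaces as [uː] (rule 2).
/m/ — not in any rule's target class → [m].
/b/ — not in any rule's target class → [b].
/a/ — between /b/ and /r/, before a voiced consonant — surfaces as [aː] (rule 2).
/r/ (between /a/ and /v/) is unaffected → [r].
/v/ — not in any rule's target class → [v].
/i/ — between /v/ and /n/, before a voiced consonant — surfaces as [iː] (rule 2).
/n/ — between /i/ and /l/; rule 3 does not apply here → [n].
/l/ (between /n/ and /i/) is unaffected → [l].
/i/ (between /l/ and /p/) is in the target of rule 2 but the environment (before a voiced consonant) is not met → [i].
/p/ (between /i/ and /i/): no rule targets it → [p].
/i/ (between /p/ and /t/): rule 2 targets it, but not before a voiced consonant → unchanged [i].
/t/ — word-final; rule 1 does not apply here → [t].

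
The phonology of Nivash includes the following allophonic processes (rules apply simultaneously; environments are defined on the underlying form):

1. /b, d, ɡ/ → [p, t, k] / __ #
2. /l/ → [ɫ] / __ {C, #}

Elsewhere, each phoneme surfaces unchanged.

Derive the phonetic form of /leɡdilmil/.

[leɡdiɫmiɫ]

/l/ (word-initial) fails the environment for rule 2, so it stays [l].
/e/ — not in any rule's target class → [e].
/ɡ/ — between /e/ and /d/; rule 1 does not apply here → [ɡ].
/d/ (between /ɡ/ and /i/) fails the environment for rule 1, so it stays [d].
/i/ — not in any rule's target class → [i].
Rule 2 applies to /l/ (between /i/ and /m/: word-finally or immediately before a consonant) → [ɫ].
/m/ — not in any rule's target class → [m].
/i/ (between /m/ and /l/): no rule targets it → [i].
Rule 2 applies to /l/ (word-final: word-finally or immediately before a consonant) → [ɫ].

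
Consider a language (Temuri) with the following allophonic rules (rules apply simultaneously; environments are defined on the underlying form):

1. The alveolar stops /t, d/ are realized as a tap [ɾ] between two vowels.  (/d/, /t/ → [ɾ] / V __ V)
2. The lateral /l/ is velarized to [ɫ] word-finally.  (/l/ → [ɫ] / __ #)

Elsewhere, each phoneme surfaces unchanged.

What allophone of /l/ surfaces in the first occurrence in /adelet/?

[l]

/l/ (between /e/ and /e/) fails the environment for rule 2, so it stays [l].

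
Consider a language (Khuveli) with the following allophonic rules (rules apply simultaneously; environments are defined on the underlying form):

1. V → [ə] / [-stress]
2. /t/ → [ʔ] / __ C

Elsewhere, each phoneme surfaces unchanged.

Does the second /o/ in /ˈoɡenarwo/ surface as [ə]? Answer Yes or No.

/o/ (word-final) occurs in an unstressed syllable → [ə] by rule 1.
The actual realization is [ə], which matches [ə].

Yes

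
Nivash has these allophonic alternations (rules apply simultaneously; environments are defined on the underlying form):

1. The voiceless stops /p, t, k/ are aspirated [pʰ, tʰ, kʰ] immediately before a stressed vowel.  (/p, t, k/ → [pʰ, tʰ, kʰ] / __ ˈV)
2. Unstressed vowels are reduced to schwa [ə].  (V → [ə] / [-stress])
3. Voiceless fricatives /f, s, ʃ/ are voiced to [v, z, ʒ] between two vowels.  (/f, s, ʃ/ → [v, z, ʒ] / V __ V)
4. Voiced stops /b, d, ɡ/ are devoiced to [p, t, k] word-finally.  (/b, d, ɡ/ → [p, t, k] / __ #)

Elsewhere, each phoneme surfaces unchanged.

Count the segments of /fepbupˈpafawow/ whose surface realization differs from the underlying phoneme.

6

Segments that undergo a rule: /e/ → [ə] (rule 2); /u/ → [ə] (rule 2); /p/ → [pʰ] (rule 1); /f/ → [v] (rule 3); /a/ → [ə] (rule 2); /o/ → [ə] (rule 2).
All other segments surface unchanged.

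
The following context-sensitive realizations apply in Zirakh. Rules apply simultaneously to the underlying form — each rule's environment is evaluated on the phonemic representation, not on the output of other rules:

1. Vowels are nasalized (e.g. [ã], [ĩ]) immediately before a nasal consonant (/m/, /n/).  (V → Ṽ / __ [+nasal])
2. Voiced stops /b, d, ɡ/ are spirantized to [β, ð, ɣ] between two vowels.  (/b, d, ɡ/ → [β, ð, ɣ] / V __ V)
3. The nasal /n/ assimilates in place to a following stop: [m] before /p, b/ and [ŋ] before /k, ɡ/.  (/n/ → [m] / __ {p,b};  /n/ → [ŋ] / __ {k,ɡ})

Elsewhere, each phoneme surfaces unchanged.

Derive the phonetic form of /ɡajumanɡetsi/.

[ɡajũmãŋɡetsi]

/ɡ/ — word-initial; rule 2 does not apply here → [ɡ].
/a/ — between /ɡ/ and /j/; rule 1 does not apply here → [a].
/j/ — not in any rule's target class → [j].
/u/ meets the environment for rule 1 (before a nasal consonant) → [ũ].
/m/ (between /u/ and /a/): no rule targets it → [m].
/a/ (between /m/ and /n/) occurs before a nasal consonant → [ã] by rule 1.
/n/ (between /a/ and /ɡ/) occurs before a labial or velar stop → [ŋ] by rule 3.
/ɡ/ — between /n/ and /e/; rule 2 does not apply here → [ɡ].
/e/ (between /ɡ/ and /t/) is in the target of rule 1 but the environment (before a nasal consonant) is not met → [e].
/t/ (between /e/ and /s/) is unaffected → [t].
/s/ stays [s].
/i/ (word-final): rule 1 targets it, but not before a nasal consonant → unchanged [i].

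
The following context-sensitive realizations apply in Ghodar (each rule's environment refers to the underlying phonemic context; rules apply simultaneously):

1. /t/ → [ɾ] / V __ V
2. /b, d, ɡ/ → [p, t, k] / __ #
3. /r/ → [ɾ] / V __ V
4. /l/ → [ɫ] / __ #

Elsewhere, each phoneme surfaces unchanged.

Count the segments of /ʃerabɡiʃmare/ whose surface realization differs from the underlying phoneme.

2

Segments that undergo a rule: /r/ → [ɾ] (rule 3); /r/ → [ɾ] (rule 3).
All other segments surface unchanged.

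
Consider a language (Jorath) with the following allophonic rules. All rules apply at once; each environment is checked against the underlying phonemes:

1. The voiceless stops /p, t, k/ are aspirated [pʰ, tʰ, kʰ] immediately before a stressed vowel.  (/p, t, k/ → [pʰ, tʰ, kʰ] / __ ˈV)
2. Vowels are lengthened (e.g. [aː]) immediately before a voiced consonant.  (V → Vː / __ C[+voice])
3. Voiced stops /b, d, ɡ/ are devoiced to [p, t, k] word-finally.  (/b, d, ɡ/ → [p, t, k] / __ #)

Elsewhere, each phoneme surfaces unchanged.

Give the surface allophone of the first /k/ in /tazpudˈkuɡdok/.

/k/ — between /d/ and /u/, immediately before a stressed vowel — surfaces as [kʰ] (rule 1).

[kʰ]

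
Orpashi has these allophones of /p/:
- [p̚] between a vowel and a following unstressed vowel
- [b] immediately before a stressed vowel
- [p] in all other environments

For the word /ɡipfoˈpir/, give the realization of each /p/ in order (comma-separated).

Occurrence 1 (position 3): no conditioning environment matches → elsewhere allophone [p].
Occurrence 2 (position 6): immediately before a stressed vowel → [b].

[p], [b]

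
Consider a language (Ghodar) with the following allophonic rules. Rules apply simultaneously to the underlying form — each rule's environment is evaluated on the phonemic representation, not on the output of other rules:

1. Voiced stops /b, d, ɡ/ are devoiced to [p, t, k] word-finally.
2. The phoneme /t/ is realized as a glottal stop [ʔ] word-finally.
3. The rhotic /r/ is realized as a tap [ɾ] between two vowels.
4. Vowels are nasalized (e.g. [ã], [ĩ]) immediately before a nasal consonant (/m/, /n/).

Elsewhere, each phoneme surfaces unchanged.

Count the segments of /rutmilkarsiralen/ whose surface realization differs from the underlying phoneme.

2

Segments that undergo a rule: /r/ → [ɾ] (rule 3); /e/ → [ẽ] (rule 4).
All other segments surface unchanged.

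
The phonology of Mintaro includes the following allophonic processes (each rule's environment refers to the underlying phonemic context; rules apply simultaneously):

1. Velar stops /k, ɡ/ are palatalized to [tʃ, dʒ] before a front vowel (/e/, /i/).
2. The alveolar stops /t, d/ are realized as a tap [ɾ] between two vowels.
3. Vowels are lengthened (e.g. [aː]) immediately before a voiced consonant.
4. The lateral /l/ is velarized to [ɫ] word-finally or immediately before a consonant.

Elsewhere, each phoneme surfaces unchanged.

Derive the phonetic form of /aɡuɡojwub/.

[aːɡuːɡoːjwuːb]

/a/ — word-initial, before a voiced consonant — surfaces as [aː] (rule 3).
/ɡ/ (between /a/ and /u/) is in the target of rule 1 but the environment (before a front vowel) is not met → [ɡ].
/u/ — between /ɡ/ and /ɡ/, before a voiced consonant — surfaces as [uː] (rule 3).
/ɡ/ (between /u/ and /o/) fails the environment for rule 1, so it stays [ɡ].
/o/ (between /ɡ/ and /j/): before a voiced consonant, so rule 3 applies → [oː].
/u/ — between /w/ and /b/, before a voiced consonant — surfaces as [uː] (rule 3).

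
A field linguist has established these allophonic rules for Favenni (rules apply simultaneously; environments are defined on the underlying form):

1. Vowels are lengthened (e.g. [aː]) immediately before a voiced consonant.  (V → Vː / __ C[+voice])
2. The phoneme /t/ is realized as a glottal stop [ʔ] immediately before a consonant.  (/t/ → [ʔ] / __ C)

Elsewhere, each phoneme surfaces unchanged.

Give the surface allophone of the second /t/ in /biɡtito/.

/t/ (between /i/ and /o/) fails the environment for rule 2, so it stays [t].

[t]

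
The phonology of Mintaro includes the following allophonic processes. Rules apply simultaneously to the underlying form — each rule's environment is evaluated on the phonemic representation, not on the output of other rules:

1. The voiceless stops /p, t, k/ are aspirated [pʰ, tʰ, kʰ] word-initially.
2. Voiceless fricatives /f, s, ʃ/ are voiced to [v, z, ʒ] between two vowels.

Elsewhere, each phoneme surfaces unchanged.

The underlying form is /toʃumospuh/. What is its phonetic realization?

[tʰoʒumospuh]

/t/ (word-initial): word-initially, so rule 1 applies → [tʰ].
/ʃ/ (between /o/ and /u/) occurs between two vowels → [ʒ] by rule 2.
/s/ (between /o/ and /p/): rule 2 targets it, but not between two vowels → unchanged [s].
/p/ (between /s/ and /u/): rule 1 targets it, but not word-initially → unchanged [p].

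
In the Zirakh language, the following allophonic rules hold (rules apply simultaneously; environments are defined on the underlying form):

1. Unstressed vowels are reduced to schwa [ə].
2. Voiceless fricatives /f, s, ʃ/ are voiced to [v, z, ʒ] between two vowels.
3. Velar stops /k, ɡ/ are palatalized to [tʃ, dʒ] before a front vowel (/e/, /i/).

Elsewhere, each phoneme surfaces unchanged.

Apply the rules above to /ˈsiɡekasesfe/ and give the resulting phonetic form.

[ˈsidʒəkəzəsfə]

/s/ — word-initial; rule 2 does not apply here → [s].
/i/ — between /s/ and /ɡ/; rule 1 does not apply here → [i].
/ɡ/ meets the environment for rule 3 (before a front vowel) → [dʒ].
Rule 1 applies to /e/ (between /ɡ/ and /k/: in an unstressed syllable) → [ə].
/k/ (between /e/ and /a/) is in the target of rule 3 but the environment (before a front vowel) is not met → [k].
/a/ (between /k/ and /s/): in an unstressed syllable, so rule 1 applies → [ə].
/s/ (between /a/ and /e/) occurs between two vowels → [z] by rule 2.
/e/ (between /s/ and /s/) occurs in an unstressed syllable → [ə] by rule 1.
/s/ (between /e/ and /f/) fails the environment for rule 2, so it stays [s].
/f/ (between /s/ and /e/) is in the target of rule 2 but the environment (between two vowels) is not met → [f].
/e/ — word-final, in an unstressed syllable — surfaces as [ə] (rule 1).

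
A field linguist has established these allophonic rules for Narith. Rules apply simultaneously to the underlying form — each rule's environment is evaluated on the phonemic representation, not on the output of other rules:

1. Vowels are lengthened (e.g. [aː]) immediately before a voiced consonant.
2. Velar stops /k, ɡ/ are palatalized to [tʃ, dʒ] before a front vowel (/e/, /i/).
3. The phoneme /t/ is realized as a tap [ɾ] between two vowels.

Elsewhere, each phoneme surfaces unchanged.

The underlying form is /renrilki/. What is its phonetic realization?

[reːnriːltʃi]

/r/ stays [r].
/e/ (between /r/ and /n/): before a voiced consonant, so rule 1 applies → [eː].
/n/ stays [n].
/r/ (between /n/ and /i/) is unaffected → [r].
/i/ (between /r/ and /l/): before a voiced consonant, so rule 1 applies → [iː].
/l/ (between /i/ and /k/): no rule targets it → [l].
/k/ (between /l/ and /i/): before a front vowel, so rule 2 applies → [tʃ].
/i/ (word-final) fails the environment for rule 1, so it stays [i].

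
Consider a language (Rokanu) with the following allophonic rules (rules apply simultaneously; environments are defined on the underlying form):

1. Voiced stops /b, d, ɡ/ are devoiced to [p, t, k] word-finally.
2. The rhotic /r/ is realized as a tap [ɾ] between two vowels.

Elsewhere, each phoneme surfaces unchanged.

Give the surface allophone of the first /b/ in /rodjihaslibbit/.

/b/ (between /i/ and /b/) is in the target of rule 1 but the environment (word-finally) is not met → [b].

[b]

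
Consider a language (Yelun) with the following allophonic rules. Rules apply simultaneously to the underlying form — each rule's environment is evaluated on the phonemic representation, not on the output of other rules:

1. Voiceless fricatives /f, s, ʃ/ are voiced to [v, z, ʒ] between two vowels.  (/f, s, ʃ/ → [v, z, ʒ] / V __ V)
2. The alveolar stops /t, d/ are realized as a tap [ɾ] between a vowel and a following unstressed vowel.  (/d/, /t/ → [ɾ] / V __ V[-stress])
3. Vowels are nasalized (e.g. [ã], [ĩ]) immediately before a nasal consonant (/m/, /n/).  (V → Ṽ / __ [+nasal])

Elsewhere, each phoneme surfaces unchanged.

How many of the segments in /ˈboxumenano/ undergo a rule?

3

Segments that undergo a rule: /u/ → [ũ] (rule 3); /e/ → [ẽ] (rule 3); /a/ → [ã] (rule 3).
All other segments surface unchanged.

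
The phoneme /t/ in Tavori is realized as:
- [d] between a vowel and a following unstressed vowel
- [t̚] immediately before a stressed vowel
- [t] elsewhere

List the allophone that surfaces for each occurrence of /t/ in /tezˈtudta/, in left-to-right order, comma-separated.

[t], [t̚], [t]

Occurrence 1 (position 1): no conditioning environment matches → elsewhere allophone [t].
Occurrence 2 (position 4): immediately before a stressed vowel → [t̚].
Occurrence 3 (position 7): no conditioning environment matches → elsewhere allophone [t].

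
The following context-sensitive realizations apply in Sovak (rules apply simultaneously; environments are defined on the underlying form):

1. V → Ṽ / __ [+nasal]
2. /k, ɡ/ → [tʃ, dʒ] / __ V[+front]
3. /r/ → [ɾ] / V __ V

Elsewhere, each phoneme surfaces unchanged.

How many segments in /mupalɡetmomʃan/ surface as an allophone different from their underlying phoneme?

Segments that undergo a rule: /ɡ/ → [dʒ] (rule 2); /o/ → [õ] (rule 1); /a/ → [ã] (rule 1).
All other segments surface unchanged.

3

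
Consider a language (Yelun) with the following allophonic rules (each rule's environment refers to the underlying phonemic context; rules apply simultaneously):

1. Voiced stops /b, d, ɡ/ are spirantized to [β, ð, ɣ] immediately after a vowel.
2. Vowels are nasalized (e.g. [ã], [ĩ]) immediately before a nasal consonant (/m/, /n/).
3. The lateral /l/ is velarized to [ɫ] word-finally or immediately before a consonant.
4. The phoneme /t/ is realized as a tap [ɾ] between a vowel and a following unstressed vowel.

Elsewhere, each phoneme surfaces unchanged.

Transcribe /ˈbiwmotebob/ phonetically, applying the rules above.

[ˈbiwmoɾeβoβ]

/b/ — word-initial; rule 1 does not apply here → [b].
/i/ (between /b/ and /w/) fails the environment for rule 2, so it stays [i].
/o/ (between /m/ and /t/): rule 2 targets it, but not before a nasal consonant → unchanged [o].
/t/ meets the environment for rule 4 (between a vowel and a following unstressed vowel) → [ɾ].
/e/ (between /t/ and /b/): rule 2 targets it, but not before a nasal consonant → unchanged [e].
/b/ (between /e/ and /o/) occurs immediately after a vowel → [β] by rule 1.
/o/ — between /b/ and /b/; rule 2 does not apply here → [o].
/b/ (word-final): immediately after a vowel, so rule 1 applies → [β].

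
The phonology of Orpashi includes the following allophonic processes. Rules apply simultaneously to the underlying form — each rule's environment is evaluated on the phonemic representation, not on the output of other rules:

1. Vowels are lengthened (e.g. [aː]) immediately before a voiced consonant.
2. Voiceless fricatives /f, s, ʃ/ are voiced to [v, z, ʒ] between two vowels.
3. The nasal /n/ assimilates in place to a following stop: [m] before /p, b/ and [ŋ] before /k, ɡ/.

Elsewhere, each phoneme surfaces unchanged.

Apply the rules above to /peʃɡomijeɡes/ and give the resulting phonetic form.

/p/ (word-initial) is unaffected → [p].
/e/ (between /p/ and /ʃ/) is in the target of rule 1 but the environment (before a voiced consonant) is not met → [e].
/ʃ/ (between /e/ and /ɡ/) fails the environment for rule 2, so it stays [ʃ].
/ɡ/ — not in any rule's target class → [ɡ].
/o/ — between /ɡ/ and /m/, before a voiced consonant — surfaces as [oː] (rule 1).
/m/ (between /o/ and /i/): no rule targets it → [m].
Rule 1 applies to /i/ (between /m/ and /j/: before a voiced consonant) → [iː].
/j/ (between /i/ and /e/): no rule targets it → [j].
/e/ — between /j/ and /ɡ/, before a voiced consonant — surfaces as [eː] (rule 1).
/ɡ/ (between /e/ and /e/) is unaffected → [ɡ].
/e/ (between /ɡ/ and /s/): rule 1 targets it, but not before a voiced consonant → unchanged [e].
/s/ (word-final) fails the environment for rule 2, so it stays [s].

[peʃɡoːmiːjeːɡes]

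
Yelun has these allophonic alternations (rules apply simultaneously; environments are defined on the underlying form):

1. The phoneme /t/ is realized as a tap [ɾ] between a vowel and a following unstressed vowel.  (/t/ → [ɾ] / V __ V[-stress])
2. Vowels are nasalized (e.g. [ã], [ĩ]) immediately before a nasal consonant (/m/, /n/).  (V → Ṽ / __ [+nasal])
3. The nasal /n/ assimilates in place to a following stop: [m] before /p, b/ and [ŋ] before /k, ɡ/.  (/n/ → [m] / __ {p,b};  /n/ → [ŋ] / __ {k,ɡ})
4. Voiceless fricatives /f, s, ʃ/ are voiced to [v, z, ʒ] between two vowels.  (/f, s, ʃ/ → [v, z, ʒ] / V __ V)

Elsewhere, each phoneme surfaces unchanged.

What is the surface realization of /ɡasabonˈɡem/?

/ɡ/ (word-initial): no rule targets it → [ɡ].
/a/ (between /ɡ/ and /s/): rule 2 targets it, but not before a nasal consonant → unchanged [a].
/s/ meets the environment for rule 4 (between two vowels) → [z].
/a/ (between /s/ and /b/) fails the environment for rule 2, so it stays [a].
/b/ — not in any rule's target class → [b].
Rule 2 applies to /o/ (between /b/ and /n/: before a nasal consonant) → [õ].
/n/ (between /o/ and /ɡ/): before a labial or velar stop, so rule 3 applies → [ŋ].
/ɡ/ (between /n/ and /e/) is unaffected → [ɡ].
/e/ — between /ɡ/ and /m/, before a nasal consonant — surfaces as [ẽ] (rule 2).
/m/ (word-final): no rule targets it → [m].

[ɡazabõŋˈɡẽm]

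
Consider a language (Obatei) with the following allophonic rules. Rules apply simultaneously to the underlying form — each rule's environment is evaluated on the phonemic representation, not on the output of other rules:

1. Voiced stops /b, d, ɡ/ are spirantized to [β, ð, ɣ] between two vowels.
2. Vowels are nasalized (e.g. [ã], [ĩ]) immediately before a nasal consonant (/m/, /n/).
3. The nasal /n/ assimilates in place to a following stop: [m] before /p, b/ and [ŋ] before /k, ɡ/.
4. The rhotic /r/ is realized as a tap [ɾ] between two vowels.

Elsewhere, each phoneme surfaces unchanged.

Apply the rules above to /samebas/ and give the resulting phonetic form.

[sãmeβas]

/s/ — not in any rule's target class → [s].
/a/ (between /s/ and /m/) occurs before a nasal consonant → [ã] by rule 2.
/m/ (between /a/ and /e/) is unaffected → [m].
/e/ (between /m/ and /b/) is in the target of rule 2 but the environment (before a nasal consonant) is not met → [e].
/b/ meets the environment for rule 1 (between two vowels) → [β].
/a/ (between /b/ and /s/): rule 2 targets it, but not before a nasal consonant → unchanged [a].
/s/ (word-final) is unaffected → [s].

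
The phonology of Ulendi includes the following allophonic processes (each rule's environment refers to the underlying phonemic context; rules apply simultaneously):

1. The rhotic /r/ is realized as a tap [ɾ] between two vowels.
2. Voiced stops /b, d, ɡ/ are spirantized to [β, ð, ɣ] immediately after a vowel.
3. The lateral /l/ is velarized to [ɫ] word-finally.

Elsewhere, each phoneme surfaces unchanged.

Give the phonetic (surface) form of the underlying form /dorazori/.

/d/ — word-initial; rule 2 does not apply here → [d].
/r/ (between /o/ and /a/): between two vowels, so rule 1 applies → [ɾ].
Rule 1 applies to /r/ (between /o/ and /i/: between two vowels) → [ɾ].

[doɾazoɾi]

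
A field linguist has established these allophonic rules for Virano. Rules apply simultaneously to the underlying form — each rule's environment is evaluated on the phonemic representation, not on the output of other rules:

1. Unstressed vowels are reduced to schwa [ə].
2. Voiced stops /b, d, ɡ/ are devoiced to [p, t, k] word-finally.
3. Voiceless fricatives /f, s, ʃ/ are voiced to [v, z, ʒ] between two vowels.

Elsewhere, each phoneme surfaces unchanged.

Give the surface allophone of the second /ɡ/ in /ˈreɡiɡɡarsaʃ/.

/ɡ/ (between /i/ and /ɡ/) is in the target of rule 2 but the environment (word-finally) is not met → [ɡ].

[ɡ]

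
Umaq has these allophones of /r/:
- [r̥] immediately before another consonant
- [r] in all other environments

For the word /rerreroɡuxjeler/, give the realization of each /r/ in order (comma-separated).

[r], [r̥], [r], [r], [r]

Occurrence 1 (position 1): no conditioning environment matches → elsewhere allophone [r].
Occurrence 2 (position 3): immediately before another consonant → [r̥].
Occurrence 3 (position 4): no conditioning environment matches → elsewhere allophone [r].
Occurrence 4 (position 6): no conditioning environment matches → elsewhere allophone [r].
Occurrence 5 (position 15): no conditioning environment matches → elsewhere allophone [r].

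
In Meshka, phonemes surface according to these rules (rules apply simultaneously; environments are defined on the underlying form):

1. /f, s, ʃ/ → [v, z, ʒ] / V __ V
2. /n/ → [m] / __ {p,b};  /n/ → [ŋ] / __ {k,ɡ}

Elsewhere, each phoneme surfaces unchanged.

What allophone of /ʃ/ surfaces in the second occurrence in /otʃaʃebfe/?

/ʃ/ — between /a/ and /e/, between two vowels — surfaces as [ʒ] (rule 1).

[ʒ]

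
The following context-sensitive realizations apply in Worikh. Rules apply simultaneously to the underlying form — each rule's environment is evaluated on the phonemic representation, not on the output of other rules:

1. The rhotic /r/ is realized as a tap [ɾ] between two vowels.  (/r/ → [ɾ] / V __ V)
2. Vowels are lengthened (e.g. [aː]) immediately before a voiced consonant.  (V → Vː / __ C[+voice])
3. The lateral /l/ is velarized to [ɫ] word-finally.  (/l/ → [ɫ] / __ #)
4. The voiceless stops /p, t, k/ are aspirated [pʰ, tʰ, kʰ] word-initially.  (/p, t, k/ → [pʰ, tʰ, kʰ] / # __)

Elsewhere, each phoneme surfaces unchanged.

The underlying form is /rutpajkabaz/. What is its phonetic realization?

/r/ — word-initial; rule 1 does not apply here → [r].
/u/ (between /r/ and /t/) is in the target of rule 2 but the environment (before a voiced consonant) is not met → [u].
/t/ (between /u/ and /p/) is in the target of rule 4 but the environment (word-initially) is not met → [t].
/p/ (between /t/ and /a/) fails the environment for rule 4, so it stays [p].
/a/ (between /p/ and /j/) occurs before a voiced consonant → [aː] by rule 2.
/j/ (between /a/ and /k/): no rule targets it → [j].
/k/ — between /j/ and /a/; rule 4 does not apply here → [k].
/a/ — between /k/ and /b/, before a voiced consonant — surfaces as [aː] (rule 2).
/b/ (between /a/ and /a/) is unaffected → [b].
/a/ (between /b/ and /z/) occurs before a voiced consonant → [aː] by rule 2.
/z/ — not in any rule's target class → [z].

[rutpaːjkaːbaːz]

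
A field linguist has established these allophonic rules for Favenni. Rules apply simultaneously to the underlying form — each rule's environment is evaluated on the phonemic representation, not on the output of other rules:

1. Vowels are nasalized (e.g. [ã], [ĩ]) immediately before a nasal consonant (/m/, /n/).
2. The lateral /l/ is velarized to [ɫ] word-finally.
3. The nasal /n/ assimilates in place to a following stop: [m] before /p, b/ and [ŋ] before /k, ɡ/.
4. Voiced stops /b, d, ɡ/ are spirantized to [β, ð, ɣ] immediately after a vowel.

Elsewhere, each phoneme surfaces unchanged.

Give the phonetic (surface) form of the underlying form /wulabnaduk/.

[wulaβnaðuk]

/w/ — not in any rule's target class → [w].
/u/ (between /w/ and /l/) is in the target of rule 1 but the environment (before a nasal consonant) is not met → [u].
/l/ (between /u/ and /a/) is in the target of rule 2 but the environment (word-finally) is not met → [l].
/a/ — between /l/ and /b/; rule 1 does not apply here → [a].
/b/ (between /a/ and /n/): immediately after a vowel, so rule 4 applies → [β].
/n/ (between /b/ and /a/) is in the target of rule 3 but the environment (before a labial or velar stop) is not met → [n].
/a/ — between /n/ and /d/; rule 1 does not apply here → [a].
/d/ meets the environment for rule 4 (immediately after a vowel) → [ð].
/u/ (between /d/ and /k/) is in the target of rule 1 but the environment (before a nasal consonant) is not met → [u].
/k/ (word-final) is unaffected → [k].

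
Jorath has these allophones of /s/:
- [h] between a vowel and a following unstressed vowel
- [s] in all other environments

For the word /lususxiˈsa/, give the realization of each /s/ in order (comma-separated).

[h], [s], [s]

Occurrence 1 (position 3): between a vowel and a following unstressed vowel → [h].
Occurrence 2 (position 5): no conditioning environment matches → elsewhere allophone [s].
Occurrence 3 (position 8): no conditioning environment matches → elsewhere allophone [s].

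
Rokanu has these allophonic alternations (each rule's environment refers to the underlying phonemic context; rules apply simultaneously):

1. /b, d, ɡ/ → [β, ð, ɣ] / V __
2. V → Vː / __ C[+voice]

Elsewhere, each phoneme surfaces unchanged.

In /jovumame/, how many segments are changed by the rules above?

Segments that undergo a rule: /o/ → [oː] (rule 2); /u/ → [uː] (rule 2); /a/ → [aː] (rule 2).
All other segments surface unchanged.

3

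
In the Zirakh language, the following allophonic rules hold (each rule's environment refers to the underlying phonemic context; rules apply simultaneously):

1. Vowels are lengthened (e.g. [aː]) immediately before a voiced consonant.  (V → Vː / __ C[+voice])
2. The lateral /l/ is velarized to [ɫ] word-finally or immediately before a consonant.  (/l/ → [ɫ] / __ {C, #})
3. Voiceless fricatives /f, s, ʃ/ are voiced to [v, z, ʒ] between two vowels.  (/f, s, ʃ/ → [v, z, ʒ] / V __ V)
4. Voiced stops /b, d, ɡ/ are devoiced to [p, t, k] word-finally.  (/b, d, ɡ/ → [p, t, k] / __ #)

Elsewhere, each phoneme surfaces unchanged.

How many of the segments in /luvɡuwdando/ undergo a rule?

3

Segments that undergo a rule: /u/ → [uː] (rule 1); /u/ → [uː] (rule 1); /a/ → [aː] (rule 1).
All other segments surface unchanged.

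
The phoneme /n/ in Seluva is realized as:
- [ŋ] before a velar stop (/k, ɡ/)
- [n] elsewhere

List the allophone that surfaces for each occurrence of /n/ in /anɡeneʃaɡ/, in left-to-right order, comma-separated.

[ŋ], [n]

Occurrence 1 (position 2): before a velar stop → [ŋ].
Occurrence 2 (position 5): no conditioning environment matches → elsewhere allophone [n].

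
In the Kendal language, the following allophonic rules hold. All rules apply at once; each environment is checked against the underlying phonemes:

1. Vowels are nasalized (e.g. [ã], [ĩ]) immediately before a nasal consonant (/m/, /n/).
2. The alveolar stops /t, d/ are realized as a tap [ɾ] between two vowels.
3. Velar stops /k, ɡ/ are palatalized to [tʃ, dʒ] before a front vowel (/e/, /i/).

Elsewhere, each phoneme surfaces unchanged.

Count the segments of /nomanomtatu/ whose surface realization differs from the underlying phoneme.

Segments that undergo a rule: /o/ → [õ] (rule 1); /a/ → [ã] (rule 1); /o/ → [õ] (rule 1); /t/ → [ɾ] (rule 2).
All other segments surface unchanged.

4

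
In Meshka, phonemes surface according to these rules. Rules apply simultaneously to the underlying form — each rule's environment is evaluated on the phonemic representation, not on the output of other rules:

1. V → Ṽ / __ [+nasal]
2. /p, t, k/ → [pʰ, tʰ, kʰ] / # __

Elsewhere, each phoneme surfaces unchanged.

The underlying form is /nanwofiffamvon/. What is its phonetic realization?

[nãnwofiffãmvõn]

/n/ stays [n].
/a/ (between /n/ and /n/): before a nasal consonant, so rule 1 applies → [ã].
/n/ — not in any rule's target class → [n].
/w/ — not in any rule's target class → [w].
/o/ (between /w/ and /f/): rule 1 targets it, but not before a nasal consonant → unchanged [o].
/f/ (between /o/ and /i/) is unaffected → [f].
/i/ (between /f/ and /f/): rule 1 targets it, but not before a nasal consonant → unchanged [i].
/f/ stays [f].
/f/ (between /f/ and /a/) is unaffected → [f].
/a/ (between /f/ and /m/) occurs before a nasal consonant → [ã] by rule 1.
/m/ (between /a/ and /v/) is unaffected → [m].
/v/ — not in any rule's target class → [v].
/o/ meets the environment for rule 1 (before a nasal consonant) → [õ].
/n/ (word-final): no rule targets it → [n].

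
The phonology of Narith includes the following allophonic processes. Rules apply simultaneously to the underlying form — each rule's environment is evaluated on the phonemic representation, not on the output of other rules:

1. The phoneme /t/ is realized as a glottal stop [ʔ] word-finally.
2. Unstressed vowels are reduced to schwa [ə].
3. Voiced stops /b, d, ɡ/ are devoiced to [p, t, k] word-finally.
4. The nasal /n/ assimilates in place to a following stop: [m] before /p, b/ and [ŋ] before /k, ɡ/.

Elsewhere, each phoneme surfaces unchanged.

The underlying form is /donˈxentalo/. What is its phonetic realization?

[dənˈxentələ]

/d/ (word-initial): rule 3 targets it, but not word-finally → unchanged [d].
/o/ — between /d/ and /n/, in an unstressed syllable — surfaces as [ə] (rule 2).
/n/ (between /o/ and /x/) is in the target of rule 4 but the environment (before a labial or velar stop) is not met → [n].
/x/ (between /n/ and /e/): no rule targets it → [x].
/e/ (between /x/ and /n/) fails the environment for rule 2, so it stays [e].
/n/ (between /e/ and /t/) is in the target of rule 4 but the environment (before a labial or velar stop) is not met → [n].
/t/ (between /n/ and /a/): rule 1 targets it, but not word-finally → unchanged [t].
/a/ meets the environment for rule 2 (in an unstressed syllable) → [ə].
/l/ — not in any rule's target class → [l].
/o/ (word-final): in an unstressed syllable, so rule 2 applies → [ə].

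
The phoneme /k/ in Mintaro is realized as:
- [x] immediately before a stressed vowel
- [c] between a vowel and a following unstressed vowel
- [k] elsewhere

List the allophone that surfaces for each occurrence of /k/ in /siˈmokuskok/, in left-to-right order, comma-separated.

Occurrence 1 (position 5): between a vowel and a following unstressed vowel → [c].
Occurrence 2 (position 8): no conditioning environment matches → elsewhere allophone [k].
Occurrence 3 (position 10): no conditioning environment matches → elsewhere allophone [k].

[c], [k], [k]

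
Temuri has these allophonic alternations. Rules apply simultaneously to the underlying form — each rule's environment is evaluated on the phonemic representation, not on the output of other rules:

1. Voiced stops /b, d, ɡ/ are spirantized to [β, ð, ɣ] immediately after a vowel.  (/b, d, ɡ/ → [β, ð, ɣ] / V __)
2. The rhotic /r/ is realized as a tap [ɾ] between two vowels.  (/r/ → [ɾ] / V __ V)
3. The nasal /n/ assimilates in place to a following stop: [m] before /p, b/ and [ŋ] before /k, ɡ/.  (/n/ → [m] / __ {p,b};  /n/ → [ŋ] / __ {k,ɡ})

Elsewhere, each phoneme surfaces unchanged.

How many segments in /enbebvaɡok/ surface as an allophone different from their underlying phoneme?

3

Segments that undergo a rule: /n/ → [m] (rule 3); /b/ → [β] (rule 1); /ɡ/ → [ɣ] (rule 1).
All other segments surface unchanged.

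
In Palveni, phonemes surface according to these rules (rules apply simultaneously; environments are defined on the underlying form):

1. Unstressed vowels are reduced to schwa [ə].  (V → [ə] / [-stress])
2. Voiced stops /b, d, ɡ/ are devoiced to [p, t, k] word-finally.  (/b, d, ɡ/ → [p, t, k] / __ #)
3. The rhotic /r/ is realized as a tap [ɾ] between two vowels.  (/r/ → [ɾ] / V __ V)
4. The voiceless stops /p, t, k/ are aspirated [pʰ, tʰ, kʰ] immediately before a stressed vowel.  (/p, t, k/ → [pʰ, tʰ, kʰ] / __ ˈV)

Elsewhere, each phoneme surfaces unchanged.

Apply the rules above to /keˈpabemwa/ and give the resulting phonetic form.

/k/ (word-initial): rule 4 targets it, but not immediately before a stressed vowel → unchanged [k].
/e/ (between /k/ and /p/) occurs in an unstressed syllable → [ə] by rule 1.
/p/ (between /e/ and /a/) occurs immediately before a stressed vowel → [pʰ] by rule 4.
/a/ (between /p/ and /b/) fails the environment for rule 1, so it stays [a].
/b/ — between /a/ and /e/; rule 2 does not apply here → [b].
Rule 1 applies to /e/ (between /b/ and /m/: in an unstressed syllable) → [ə].
/m/ (between /e/ and /w/): no rule targets it → [m].
/w/ (between /m/ and /a/) is unaffected → [w].
/a/ — word-final, in an unstressed syllable — surfaces as [ə] (rule 1).

[kəˈpʰabəmwə]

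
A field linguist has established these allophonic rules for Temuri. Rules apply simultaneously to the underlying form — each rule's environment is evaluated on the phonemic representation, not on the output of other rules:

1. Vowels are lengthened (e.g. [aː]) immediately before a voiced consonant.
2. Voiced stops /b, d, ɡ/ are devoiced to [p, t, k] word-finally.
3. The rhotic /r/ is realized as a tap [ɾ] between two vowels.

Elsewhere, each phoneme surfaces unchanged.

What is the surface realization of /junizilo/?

[juːniːziːlo]

/j/ (word-initial) is unaffected → [j].
/u/ meets the environment for rule 1 (before a voiced consonant) → [uː].
/n/ stays [n].
Rule 1 applies to /i/ (between /n/ and /z/: before a voiced consonant) → [iː].
/z/ stays [z].
/i/ (between /z/ and /l/): before a voiced consonant, so rule 1 applies → [iː].
/l/ (between /i/ and /o/) is unaffected → [l].
/o/ (word-final) fails the environment for rule 1, so it stays [o].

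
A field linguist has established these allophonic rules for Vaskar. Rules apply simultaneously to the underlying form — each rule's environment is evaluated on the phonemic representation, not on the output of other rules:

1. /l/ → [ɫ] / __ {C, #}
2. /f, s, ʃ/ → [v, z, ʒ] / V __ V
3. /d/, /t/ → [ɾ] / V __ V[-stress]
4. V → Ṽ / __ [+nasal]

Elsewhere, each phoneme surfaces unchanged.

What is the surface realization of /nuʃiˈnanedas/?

/n/ (word-initial) is unaffected → [n].
/u/ — between /n/ and /ʃ/; rule 4 does not apply here → [u].
/ʃ/ (between /u/ and /i/): between two vowels, so rule 2 applies → [ʒ].
/i/ meets the environment for rule 4 (before a nasal consonant) → [ĩ].
/n/ stays [n].
/a/ (between /n/ and /n/): before a nasal consonant, so rule 4 applies → [ã].
/n/ stays [n].
/e/ (between /n/ and /d/) fails the environment for rule 4, so it stays [e].
/d/ meets the environment for rule 3 (between a vowel and a following unstressed vowel) → [ɾ].
/a/ (between /d/ and /s/) is in the target of rule 4 but the environment (before a nasal consonant) is not met → [a].
/s/ (word-final) is in the target of rule 2 but the environment (between two vowels) is not met → [s].

[nuʒĩˈnãneɾas]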